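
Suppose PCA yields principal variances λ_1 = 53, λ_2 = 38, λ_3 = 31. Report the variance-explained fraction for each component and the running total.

Step 1 — total variance = trace(Sigma) = Σ λ_i = 53 + 38 + 31 = 122.

Step 2 — fraction explained by component i = λ_i / Σ λ:
  PC1: 53/122 = 0.4344
  PC2: 38/122 = 0.3115
  PC3: 31/122 = 0.2541

Step 3 — cumulative fraction after k components = (λ_1 + ... + λ_k) / Σ λ:
  k = 1: 53/122 = 0.4344
  k = 2: (53 + 38)/122 = 91/122 = 0.7459
  k = 3: (53 + 38 + 31)/122 = 122/122 = 1

Summary (fraction, with percent):

explained: PC1 0.4344 (43.44%), PC2 0.3115 (31.15%), PC3 0.2541 (25.41%);  cumulative: 0.4344, 0.7459, 1


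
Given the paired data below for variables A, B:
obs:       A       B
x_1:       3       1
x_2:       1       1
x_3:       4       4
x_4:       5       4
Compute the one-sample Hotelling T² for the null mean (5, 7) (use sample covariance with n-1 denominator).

Step 1 — sample mean vector:
  mean(A) = (3 + 1 + 4 + 5) / 4 = 13/4 = 3.25
  mean(B) = (1 + 1 + 4 + 4) / 4 = 10/4 = 2.5
  x̄ = (3.25, 2.5),  deviation x̄ - mu_0 = (3.25, 2.5) - (5, 7) = (-1.75, -4.5).

Step 2 — sample covariance matrix, S[i,j] = (1/(n-1)) · Σ_k (x_{k,i} - mean_i) · (x_{k,j} - mean_j), divisor n-1 = 3:
  S[A,A] = ((-0.25)·(-0.25) + (-2.25)·(-2.25) + (0.75)·(0.75) + (1.75)·(1.75)) / 3 = 8.75/3 = 2.9167
  S[A,B] = ((-0.25)·(-1.5) + (-2.25)·(-1.5) + (0.75)·(1.5) + (1.75)·(1.5)) / 3 = 7.5/3 = 2.5
  S[B,B] = ((-1.5)·(-1.5) + (-1.5)·(-1.5) + (1.5)·(1.5) + (1.5)·(1.5)) / 3 = 9/3 = 3
  S = [[2.9167, 2.5],
 [2.5, 3]].

Step 3 — invert S. det(S) = 2.9167·3 - (2.5)² = 2.5.
  S^{-1} = (1/det) · [[d, -b], [-b, a]] = [[1.2, -1],
 [-1, 1.1667]].

Step 4 — quadratic form (x̄ - mu_0)^T · S^{-1} · (x̄ - mu_0):
  S^{-1} · (x̄ - mu_0) = (2.4, -3.5),
  (x̄ - mu_0)^T · [...] = (-1.75)·(2.4) + (-4.5)·(-3.5) = 11.55.

Step 5 — scale by n: T² = 4 · 11.55 = 46.2.

T² ≈ 46.2


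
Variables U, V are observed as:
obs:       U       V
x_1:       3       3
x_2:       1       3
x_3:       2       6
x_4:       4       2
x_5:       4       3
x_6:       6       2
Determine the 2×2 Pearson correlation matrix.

Step 1 — column means:
  mean(U) = (3 + 1 + 2 + 4 + 4 + 6) / 6 = 20/6 = 3.3333
  mean(V) = (3 + 3 + 6 + 2 + 3 + 2) / 6 = 19/6 = 3.1667

Step 2 — sample variances and covariances s[i,j] = (1/(n-1)) · Σ_k (x_{k,i} - mean_i) · (x_{k,j} - mean_j), with n-1 = 5:
  s[U,U] = ((-0.3333)·(-0.3333) + (-2.3333)·(-2.3333) + (-1.3333)·(-1.3333) + (0.6667)·(0.6667) + (0.6667)·(0.6667) + (2.6667)·(2.6667)) / 5 = 15.3333/5 = 3.0667
  s[U,V] = ((-0.3333)·(-0.1667) + (-2.3333)·(-0.1667) + (-1.3333)·(2.8333) + (0.6667)·(-1.1667) + (0.6667)·(-0.1667) + (2.6667)·(-1.1667)) / 5 = -7.3333/5 = -1.4667
  s[V,V] = ((-0.1667)·(-0.1667) + (-0.1667)·(-0.1667) + (2.8333)·(2.8333) + (-1.1667)·(-1.1667) + (-0.1667)·(-0.1667) + (-1.1667)·(-1.1667)) / 5 = 10.8333/5 = 2.1667
  Sample standard deviations s_i = √(s[i,i]):
  s(U) = √(3.0667) = 1.7512
  s(V) = √(2.1667) = 1.472

Step 3 — r_{ij} = s_{ij} / (s_i · s_j):
  r[U,U] = 1 (diagonal).
  r[U,V] = -1.4667 / (1.7512 · 1.472) = -1.4667 / 2.5777 = -0.569
  r[V,V] = 1 (diagonal).

R is symmetric with unit diagonal. Assembling:

R = [[1, -0.569],
 [-0.569, 1]]


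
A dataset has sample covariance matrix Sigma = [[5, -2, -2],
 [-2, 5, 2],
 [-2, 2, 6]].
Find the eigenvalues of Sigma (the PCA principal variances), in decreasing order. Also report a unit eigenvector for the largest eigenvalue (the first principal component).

Step 1 — characteristic polynomial p(λ) = det(λI - Sigma) = λ³ - tr·λ² + c_1·λ - det, where tr = trace, c_1 = sum of the principal 2×2 minors, det = det(Sigma):
  tr = 5 + 5 + 6 = 16,
  c_1 = (5·5 - (-2)²) + (5·6 - (-2)²) + (5·6 - (2)²) = 21 + 26 + 26 = 73,
  det = 5·(5·6 - (2)²) - (-2)·((-2)·6 - (2)·(-2)) + (-2)·((-2)·(2) - 5·(-2)) = 5·(26) - (-2)·(-8) + (-2)·(6) = 102.
  So p(λ) = λ³ - 16λ² + 73λ - 102.
Step 2 — look for an integer root (rational root theorem: any rational root is an integer divisor of 102). Testing λ = 3:
  p(3) = 27 - 144 + 219 - 102 = 0  ✓
  Dividing out (λ - 3): p(λ) = (λ - 3)(λ² - 13λ + 34).
Step 3 — remaining eigenvalues from the quadratic λ² - 13λ + 34 = 0:
  Δ = 13² - 4·34 = 169 - 136 = 33,  λ = (13 ± √33)/2 = (13 ± 5.7446)/2 ≈ 9.3723 or 3.6277.
  Sorted: λ_1 = 9.3723,  λ_2 = 3.6277,  λ_3 = 3  (check: sum = 16 = tr ✓).

Step 4 — unit eigenvector for λ_1 ≈ 9.3723: v spans the null space of (Sigma - λ_1 I), whose rows are
  r_1 = (-4.3723, -2, -2),  r_2 = (-2, -4.3723, 2),  r_3 = (-2, 2, -3.3723).
  v is orthogonal to every row, so take v ∝ r_1 × r_2 = ((-2)·(2) - (-2)·(-4.3723), (-2)·(-2) - (-4.3723)·(2), (-4.3723)·(-4.3723) - (-2)·(-2)) ≈ (-12.7446, 12.7446, 15.1168).
  Rescale (multiply by -1 so the first nonzero entry is positive): u = (12.7446, -12.7446, -15.1168).
  ||u|| = √((12.7446)² + (-12.7446)² + (-15.1168)²) = √(553.3667) ≈ 23.5237,  v_1 = u/||u|| ≈ (0.5418, -0.5418, -0.6426) (||v_1|| = 1).

λ_1 = 9.3723,  λ_2 = 3.6277,  λ_3 = 3;  v_1 ≈ (0.5418, -0.5418, -0.6426)


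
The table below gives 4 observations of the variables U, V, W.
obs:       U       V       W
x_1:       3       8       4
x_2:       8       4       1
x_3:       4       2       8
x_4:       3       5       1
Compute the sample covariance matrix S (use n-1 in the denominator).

Step 1 — column means:
  mean(U) = (3 + 8 + 4 + 3) / 4 = 18/4 = 4.5
  mean(V) = (8 + 4 + 2 + 5) / 4 = 19/4 = 4.75
  mean(W) = (4 + 1 + 8 + 1) / 4 = 14/4 = 3.5

Step 2 — sample covariance S[i,j] = (1/(n-1)) · Σ_k (x_{k,i} - mean_i) · (x_{k,j} - mean_j), with n-1 = 3.
  S[U,U] = ((-1.5)·(-1.5) + (3.5)·(3.5) + (-0.5)·(-0.5) + (-1.5)·(-1.5)) / 3 = 17/3 = 5.6667
  S[U,V] = ((-1.5)·(3.25) + (3.5)·(-0.75) + (-0.5)·(-2.75) + (-1.5)·(0.25)) / 3 = -6.5/3 = -2.1667
  S[U,W] = ((-1.5)·(0.5) + (3.5)·(-2.5) + (-0.5)·(4.5) + (-1.5)·(-2.5)) / 3 = -8/3 = -2.6667
  S[V,V] = ((3.25)·(3.25) + (-0.75)·(-0.75) + (-2.75)·(-2.75) + (0.25)·(0.25)) / 3 = 18.75/3 = 6.25
  S[V,W] = ((3.25)·(0.5) + (-0.75)·(-2.5) + (-2.75)·(4.5) + (0.25)·(-2.5)) / 3 = -9.5/3 = -3.1667
  S[W,W] = ((0.5)·(0.5) + (-2.5)·(-2.5) + (4.5)·(4.5) + (-2.5)·(-2.5)) / 3 = 33/3 = 11

S is symmetric (S[j,i] = S[i,j]). Assembling:

S = [[5.6667, -2.1667, -2.6667],
 [-2.1667, 6.25, -3.1667],
 [-2.6667, -3.1667, 11]]


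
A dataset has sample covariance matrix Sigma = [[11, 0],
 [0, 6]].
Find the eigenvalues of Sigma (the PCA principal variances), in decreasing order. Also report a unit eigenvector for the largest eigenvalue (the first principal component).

Step 1 — characteristic polynomial of 2×2 Sigma:
  det(Sigma - λI) = λ² - trace · λ + det = 0.
  trace = 11 + 6 = 17, det = 11·6 - (0)² = 66.
Step 2 — discriminant:
  Δ = trace² - 4·det = 289 - 264 = 25.
Step 3 — eigenvalues:
  λ = (trace ± √Δ)/2 = (17 ± 5)/2,
  λ_1 = 11,  λ_2 = 6.

Step 4 — unit eigenvector for λ_1: Sigma is diagonal, so its eigenvectors are the coordinate axes. λ_1 = 11 is the diagonal entry on the first coordinate axis, hence
  v_1 = (1, 0) (||v_1|| = 1).

λ_1 = 11,  λ_2 = 6;  v_1 ≈ (1, 0)


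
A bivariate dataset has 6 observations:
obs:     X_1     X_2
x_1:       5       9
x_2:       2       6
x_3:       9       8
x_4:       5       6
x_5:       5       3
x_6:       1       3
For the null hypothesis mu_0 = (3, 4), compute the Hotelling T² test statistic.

Step 1 — sample mean vector:
  mean(X_1) = (5 + 2 + 9 + 5 + 5 + 1) / 6 = 27/6 = 4.5
  mean(X_2) = (9 + 6 + 8 + 6 + 3 + 3) / 6 = 35/6 = 5.8333
  x̄ = (4.5, 5.8333),  deviation x̄ - mu_0 = (4.5, 5.8333) - (3, 4) = (1.5, 1.8333).

Step 2 — sample covariance matrix, S[i,j] = (1/(n-1)) · Σ_k (x_{k,i} - mean_i) · (x_{k,j} - mean_j), divisor n-1 = 5:
  S[X_1,X_1] = ((0.5)·(0.5) + (-2.5)·(-2.5) + (4.5)·(4.5) + (0.5)·(0.5) + (0.5)·(0.5) + (-3.5)·(-3.5)) / 5 = 39.5/5 = 7.9
  S[X_1,X_2] = ((0.5)·(3.1667) + (-2.5)·(0.1667) + (4.5)·(2.1667) + (0.5)·(0.1667) + (0.5)·(-2.8333) + (-3.5)·(-2.8333)) / 5 = 19.5/5 = 3.9
  S[X_2,X_2] = ((3.1667)·(3.1667) + (0.1667)·(0.1667) + (2.1667)·(2.1667) + (0.1667)·(0.1667) + (-2.8333)·(-2.8333) + (-2.8333)·(-2.8333)) / 5 = 30.8333/5 = 6.1667
  S = [[7.9, 3.9],
 [3.9, 6.1667]].

Step 3 — invert S. det(S) = 7.9·6.1667 - (3.9)² = 33.5067.
  S^{-1} = (1/det) · [[d, -b], [-b, a]] = [[0.184, -0.1164],
 [-0.1164, 0.2358]].

Step 4 — quadratic form (x̄ - mu_0)^T · S^{-1} · (x̄ - mu_0):
  S^{-1} · (x̄ - mu_0) = (0.0627, 0.2577),
  (x̄ - mu_0)^T · [...] = (1.5)·(0.0627) + (1.8333)·(0.2577) = 0.5664.

Step 5 — scale by n: T² = 6 · 0.5664 = 3.3983.

T² ≈ 3.3983


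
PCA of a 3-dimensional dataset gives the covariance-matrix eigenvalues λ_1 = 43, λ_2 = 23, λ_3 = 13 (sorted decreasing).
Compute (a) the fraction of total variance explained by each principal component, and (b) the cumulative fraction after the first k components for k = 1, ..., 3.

Step 1 — total variance = trace(Sigma) = Σ λ_i = 43 + 23 + 13 = 79.

Step 2 — fraction explained by component i = λ_i / Σ λ:
  PC1: 43/79 = 0.5443
  PC2: 23/79 = 0.2911
  PC3: 13/79 = 0.1646

Step 3 — cumulative fraction after k components = (λ_1 + ... + λ_k) / Σ λ:
  k = 1: 43/79 = 0.5443
  k = 2: (43 + 23)/79 = 66/79 = 0.8354
  k = 3: (43 + 23 + 13)/79 = 79/79 = 1

Summary (fraction, with percent):

explained: PC1 0.5443 (54.43%), PC2 0.2911 (29.11%), PC3 0.1646 (16.46%);  cumulative: 0.5443, 0.8354, 1


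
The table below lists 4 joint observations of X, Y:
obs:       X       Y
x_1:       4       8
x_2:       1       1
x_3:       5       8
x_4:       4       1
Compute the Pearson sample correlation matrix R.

Step 1 — column means:
  mean(X) = (4 + 1 + 5 + 4) / 4 = 14/4 = 3.5
  mean(Y) = (8 + 1 + 8 + 1) / 4 = 18/4 = 4.5

Step 2 — sample variances and covariances s[i,j] = (1/(n-1)) · Σ_k (x_{k,i} - mean_i) · (x_{k,j} - mean_j), with n-1 = 3:
  s[X,X] = ((0.5)·(0.5) + (-2.5)·(-2.5) + (1.5)·(1.5) + (0.5)·(0.5)) / 3 = 9/3 = 3
  s[X,Y] = ((0.5)·(3.5) + (-2.5)·(-3.5) + (1.5)·(3.5) + (0.5)·(-3.5)) / 3 = 14/3 = 4.6667
  s[Y,Y] = ((3.5)·(3.5) + (-3.5)·(-3.5) + (3.5)·(3.5) + (-3.5)·(-3.5)) / 3 = 49/3 = 16.3333
  Sample standard deviations s_i = √(s[i,i]):
  s(X) = √(3) = 1.7321
  s(Y) = √(16.3333) = 4.0415

Step 3 — r_{ij} = s_{ij} / (s_i · s_j):
  r[X,X] = 1 (diagonal).
  r[X,Y] = 4.6667 / (1.7321 · 4.0415) = 4.6667 / 7 = 0.6667
  r[Y,Y] = 1 (diagonal).

R is symmetric with unit diagonal. Assembling:

R = [[1, 0.6667],
 [0.6667, 1]]


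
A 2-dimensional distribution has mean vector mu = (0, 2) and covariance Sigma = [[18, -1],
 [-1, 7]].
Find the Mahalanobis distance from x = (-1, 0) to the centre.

Step 1 — centre the observation: (x - mu) = (-1, -2).

Step 2 — invert Sigma. det(Sigma) = 18·7 - (-1)² = 125.
  Sigma^{-1} = (1/det) · [[d, -b], [-b, a]] = [[0.056, 0.008],
 [0.008, 0.144]].

Step 3 — form the quadratic (x - mu)^T · Sigma^{-1} · (x - mu):
  Sigma^{-1} · (x - mu) = (-0.072, -0.296).
  (x - mu)^T · [Sigma^{-1} · (x - mu)] = (-1)·(-0.072) + (-2)·(-0.296) = 0.664.

Step 4 — take square root: d = √(0.664) ≈ 0.8149.

d(x, mu) = √(0.664) ≈ 0.8149


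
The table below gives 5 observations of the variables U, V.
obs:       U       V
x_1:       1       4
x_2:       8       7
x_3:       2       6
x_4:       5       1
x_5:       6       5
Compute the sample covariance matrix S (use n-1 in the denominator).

Step 1 — column means:
  mean(U) = (1 + 8 + 2 + 5 + 6) / 5 = 22/5 = 4.4
  mean(V) = (4 + 7 + 6 + 1 + 5) / 5 = 23/5 = 4.6

Step 2 — sample covariance S[i,j] = (1/(n-1)) · Σ_k (x_{k,i} - mean_i) · (x_{k,j} - mean_j), with n-1 = 4.
  S[U,U] = ((-3.4)·(-3.4) + (3.6)·(3.6) + (-2.4)·(-2.4) + (0.6)·(0.6) + (1.6)·(1.6)) / 4 = 33.2/4 = 8.3
  S[U,V] = ((-3.4)·(-0.6) + (3.6)·(2.4) + (-2.4)·(1.4) + (0.6)·(-3.6) + (1.6)·(0.4)) / 4 = 5.8/4 = 1.45
  S[V,V] = ((-0.6)·(-0.6) + (2.4)·(2.4) + (1.4)·(1.4) + (-3.6)·(-3.6) + (0.4)·(0.4)) / 4 = 21.2/4 = 5.3

S is symmetric (S[j,i] = S[i,j]). Assembling:

S = [[8.3, 1.45],
 [1.45, 5.3]]


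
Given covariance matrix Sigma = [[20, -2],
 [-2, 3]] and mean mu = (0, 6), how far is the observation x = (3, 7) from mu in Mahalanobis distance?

Step 1 — centre the observation: (x - mu) = (3, 1).

Step 2 — invert Sigma. det(Sigma) = 20·3 - (-2)² = 56.
  Sigma^{-1} = (1/det) · [[d, -b], [-b, a]] = [[0.0536, 0.0357],
 [0.0357, 0.3571]].

Step 3 — form the quadratic (x - mu)^T · Sigma^{-1} · (x - mu):
  Sigma^{-1} · (x - mu) = (0.1964, 0.4643).
  (x - mu)^T · [Sigma^{-1} · (x - mu)] = (3)·(0.1964) + (1)·(0.4643) = 1.0536.

Step 4 — take square root: d = √(1.0536) ≈ 1.0264.

d(x, mu) = √(1.0536) ≈ 1.0264


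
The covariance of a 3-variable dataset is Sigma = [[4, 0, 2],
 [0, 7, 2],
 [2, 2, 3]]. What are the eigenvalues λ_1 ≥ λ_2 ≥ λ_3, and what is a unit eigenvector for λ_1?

Step 1 — characteristic polynomial p(λ) = det(λI - Sigma) = λ³ - tr·λ² + c_1·λ - det, where tr = trace, c_1 = sum of the principal 2×2 minors, det = det(Sigma):
  tr = 4 + 7 + 3 = 14,
  c_1 = (4·7 - (0)²) + (4·3 - (2)²) + (7·3 - (2)²) = 28 + 8 + 17 = 53,
  det = 4·(7·3 - (2)²) - (0)·((0)·3 - (2)·(2)) + (2)·((0)·(2) - 7·(2)) = 4·(17) - (0)·(-4) + (2)·(-14) = 40.
  So p(λ) = λ³ - 14λ² + 53λ - 40.
Step 2 — look for an integer root (rational root theorem: any rational root is an integer divisor of 40). Testing λ = 1:
  p(1) = 1 - 14 + 53 - 40 = 0  ✓
  Dividing out (λ - 1): p(λ) = (λ - 1)(λ² - 13λ + 40).
Step 3 — remaining eigenvalues from the quadratic λ² - 13λ + 40 = 0:
  Δ = 13² - 4·40 = 169 - 160 = 9,  λ = (13 ± √9)/2 = (13 ± 3)/2 = 8 or 5.
  Sorted: λ_1 = 8,  λ_2 = 5,  λ_3 = 1  (check: sum = 14 = tr ✓).

Step 4 — unit eigenvector for λ_1 = 8: v spans the null space of (Sigma - λ_1 I), whose rows are
  r_1 = (-4, 0, 2),  r_2 = (0, -1, 2),  r_3 = (2, 2, -5).
  v is orthogonal to every row, so take v ∝ r_1 × r_2 = ((0)·(2) - (2)·(-1), (2)·(0) - (-4)·(2), (-4)·(-1) - (0)·(0)) = (2, 8, 4).
  Rescale (divide by 2): u = (1, 4, 2).
  ||u|| = √((1)² + (4)² + (2)²) = √(21) ≈ 4.5826,  v_1 = u/||u|| ≈ (0.2182, 0.8729, 0.4364) (||v_1|| = 1).

λ_1 = 8,  λ_2 = 5,  λ_3 = 1;  v_1 ≈ (0.2182, 0.8729, 0.4364)


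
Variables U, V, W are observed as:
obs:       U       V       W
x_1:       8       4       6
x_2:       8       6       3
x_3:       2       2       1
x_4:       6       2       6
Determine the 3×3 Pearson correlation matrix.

Step 1 — column means:
  mean(U) = (8 + 8 + 2 + 6) / 4 = 24/4 = 6
  mean(V) = (4 + 6 + 2 + 2) / 4 = 14/4 = 3.5
  mean(W) = (6 + 3 + 1 + 6) / 4 = 16/4 = 4

Step 2 — sample variances and covariances s[i,j] = (1/(n-1)) · Σ_k (x_{k,i} - mean_i) · (x_{k,j} - mean_j), with n-1 = 3:
  s[U,U] = ((2)·(2) + (2)·(2) + (-4)·(-4) + (0)·(0)) / 3 = 24/3 = 8
  s[U,V] = ((2)·(0.5) + (2)·(2.5) + (-4)·(-1.5) + (0)·(-1.5)) / 3 = 12/3 = 4
  s[U,W] = ((2)·(2) + (2)·(-1) + (-4)·(-3) + (0)·(2)) / 3 = 14/3 = 4.6667
  s[V,V] = ((0.5)·(0.5) + (2.5)·(2.5) + (-1.5)·(-1.5) + (-1.5)·(-1.5)) / 3 = 11/3 = 3.6667
  s[V,W] = ((0.5)·(2) + (2.5)·(-1) + (-1.5)·(-3) + (-1.5)·(2)) / 3 = 0/3 = 0
  s[W,W] = ((2)·(2) + (-1)·(-1) + (-3)·(-3) + (2)·(2)) / 3 = 18/3 = 6
  Sample standard deviations s_i = √(s[i,i]):
  s(U) = √(8) = 2.8284
  s(V) = √(3.6667) = 1.9149
  s(W) = √(6) = 2.4495

Step 3 — r_{ij} = s_{ij} / (s_i · s_j):
  r[U,U] = 1 (diagonal).
  r[U,V] = 4 / (2.8284 · 1.9149) = 4 / 5.416 = 0.7385
  r[U,W] = 4.6667 / (2.8284 · 2.4495) = 4.6667 / 6.9282 = 0.6736
  r[V,V] = 1 (diagonal).
  r[V,W] = 0 / (1.9149 · 2.4495) = 0 / 4.6904 = 0
  r[W,W] = 1 (diagonal).

R is symmetric with unit diagonal. Assembling:

R = [[1, 0.7385, 0.6736],
 [0.7385, 1, 0],
 [0.6736, 0, 1]]


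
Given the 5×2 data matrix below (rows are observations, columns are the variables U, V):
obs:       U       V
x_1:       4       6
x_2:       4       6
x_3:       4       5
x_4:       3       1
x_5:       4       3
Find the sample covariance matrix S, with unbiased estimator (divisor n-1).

Step 1 — column means:
  mean(U) = (4 + 4 + 4 + 3 + 4) / 5 = 19/5 = 3.8
  mean(V) = (6 + 6 + 5 + 1 + 3) / 5 = 21/5 = 4.2

Step 2 — sample covariance S[i,j] = (1/(n-1)) · Σ_k (x_{k,i} - mean_i) · (x_{k,j} - mean_j), with n-1 = 4.
  S[U,U] = ((0.2)·(0.2) + (0.2)·(0.2) + (0.2)·(0.2) + (-0.8)·(-0.8) + (0.2)·(0.2)) / 4 = 0.8/4 = 0.2
  S[U,V] = ((0.2)·(1.8) + (0.2)·(1.8) + (0.2)·(0.8) + (-0.8)·(-3.2) + (0.2)·(-1.2)) / 4 = 3.2/4 = 0.8
  S[V,V] = ((1.8)·(1.8) + (1.8)·(1.8) + (0.8)·(0.8) + (-3.2)·(-3.2) + (-1.2)·(-1.2)) / 4 = 18.8/4 = 4.7

S is symmetric (S[j,i] = S[i,j]). Assembling:

S = [[0.2, 0.8],
 [0.8, 4.7]]


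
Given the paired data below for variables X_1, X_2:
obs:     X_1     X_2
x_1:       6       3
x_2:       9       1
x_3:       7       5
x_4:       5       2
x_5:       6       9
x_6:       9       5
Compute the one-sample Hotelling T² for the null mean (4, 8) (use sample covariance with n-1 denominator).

Step 1 — sample mean vector:
  mean(X_1) = (6 + 9 + 7 + 5 + 6 + 9) / 6 = 42/6 = 7
  mean(X_2) = (3 + 1 + 5 + 2 + 9 + 5) / 6 = 25/6 = 4.1667
  x̄ = (7, 4.1667),  deviation x̄ - mu_0 = (7, 4.1667) - (4, 8) = (3, -3.8333).

Step 2 — sample covariance matrix, S[i,j] = (1/(n-1)) · Σ_k (x_{k,i} - mean_i) · (x_{k,j} - mean_j), divisor n-1 = 5:
  S[X_1,X_1] = ((-1)·(-1) + (2)·(2) + (0)·(0) + (-2)·(-2) + (-1)·(-1) + (2)·(2)) / 5 = 14/5 = 2.8
  S[X_1,X_2] = ((-1)·(-1.1667) + (2)·(-3.1667) + (0)·(0.8333) + (-2)·(-2.1667) + (-1)·(4.8333) + (2)·(0.8333)) / 5 = -4/5 = -0.8
  S[X_2,X_2] = ((-1.1667)·(-1.1667) + (-3.1667)·(-3.1667) + (0.8333)·(0.8333) + (-2.1667)·(-2.1667) + (4.8333)·(4.8333) + (0.8333)·(0.8333)) / 5 = 40.8333/5 = 8.1667
  S = [[2.8, -0.8],
 [-0.8, 8.1667]].

Step 3 — invert S. det(S) = 2.8·8.1667 - (-0.8)² = 22.2267.
  S^{-1} = (1/det) · [[d, -b], [-b, a]] = [[0.3674, 0.036],
 [0.036, 0.126]].

Step 4 — quadratic form (x̄ - mu_0)^T · S^{-1} · (x̄ - mu_0):
  S^{-1} · (x̄ - mu_0) = (0.9643, -0.3749),
  (x̄ - mu_0)^T · [...] = (3)·(0.9643) + (-3.8333)·(-0.3749) = 4.3301.

Step 5 — scale by n: T² = 6 · 4.3301 = 25.9808.

T² ≈ 25.9808


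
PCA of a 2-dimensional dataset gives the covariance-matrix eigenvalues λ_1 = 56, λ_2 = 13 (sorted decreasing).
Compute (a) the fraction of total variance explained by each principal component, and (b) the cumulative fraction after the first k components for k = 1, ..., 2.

Step 1 — total variance = trace(Sigma) = Σ λ_i = 56 + 13 = 69.

Step 2 — fraction explained by component i = λ_i / Σ λ:
  PC1: 56/69 = 0.8116
  PC2: 13/69 = 0.1884

Step 3 — cumulative fraction after k components = (λ_1 + ... + λ_k) / Σ λ:
  k = 1: 56/69 = 0.8116
  k = 2: (56 + 13)/69 = 69/69 = 1

Summary (fraction, with percent):

explained: PC1 0.8116 (81.16%), PC2 0.1884 (18.84%);  cumulative: 0.8116, 1


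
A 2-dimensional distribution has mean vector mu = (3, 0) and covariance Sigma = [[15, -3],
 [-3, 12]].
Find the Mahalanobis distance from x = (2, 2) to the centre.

Step 1 — centre the observation: (x - mu) = (-1, 2).

Step 2 — invert Sigma. det(Sigma) = 15·12 - (-3)² = 171.
  Sigma^{-1} = (1/det) · [[d, -b], [-b, a]] = [[0.0702, 0.0175],
 [0.0175, 0.0877]].

Step 3 — form the quadratic (x - mu)^T · Sigma^{-1} · (x - mu):
  Sigma^{-1} · (x - mu) = (-0.0351, 0.1579).
  (x - mu)^T · [Sigma^{-1} · (x - mu)] = (-1)·(-0.0351) + (2)·(0.1579) = 0.3509.

Step 4 — take square root: d = √(0.3509) ≈ 0.5923.

d(x, mu) = √(0.3509) ≈ 0.5923


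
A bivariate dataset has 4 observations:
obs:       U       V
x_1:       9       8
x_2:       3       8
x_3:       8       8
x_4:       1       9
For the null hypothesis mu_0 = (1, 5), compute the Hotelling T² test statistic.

Step 1 — sample mean vector:
  mean(U) = (9 + 3 + 8 + 1) / 4 = 21/4 = 5.25
  mean(V) = (8 + 8 + 8 + 9) / 4 = 33/4 = 8.25
  x̄ = (5.25, 8.25),  deviation x̄ - mu_0 = (5.25, 8.25) - (1, 5) = (4.25, 3.25).

Step 2 — sample covariance matrix, S[i,j] = (1/(n-1)) · Σ_k (x_{k,i} - mean_i) · (x_{k,j} - mean_j), divisor n-1 = 3:
  S[U,U] = ((3.75)·(3.75) + (-2.25)·(-2.25) + (2.75)·(2.75) + (-4.25)·(-4.25)) / 3 = 44.75/3 = 14.9167
  S[U,V] = ((3.75)·(-0.25) + (-2.25)·(-0.25) + (2.75)·(-0.25) + (-4.25)·(0.75)) / 3 = -4.25/3 = -1.4167
  S[V,V] = ((-0.25)·(-0.25) + (-0.25)·(-0.25) + (-0.25)·(-0.25) + (0.75)·(0.75)) / 3 = 0.75/3 = 0.25
  S = [[14.9167, -1.4167],
 [-1.4167, 0.25]].

Step 3 — invert S. det(S) = 14.9167·0.25 - (-1.4167)² = 1.7222.
  S^{-1} = (1/det) · [[d, -b], [-b, a]] = [[0.1452, 0.8226],
 [0.8226, 8.6613]].

Step 4 — quadratic form (x̄ - mu_0)^T · S^{-1} · (x̄ - mu_0):
  S^{-1} · (x̄ - mu_0) = (3.2903, 31.6452),
  (x̄ - mu_0)^T · [...] = (4.25)·(3.2903) + (3.25)·(31.6452) = 116.8306.

Step 5 — scale by n: T² = 4 · 116.8306 = 467.3226.

T² ≈ 467.3226


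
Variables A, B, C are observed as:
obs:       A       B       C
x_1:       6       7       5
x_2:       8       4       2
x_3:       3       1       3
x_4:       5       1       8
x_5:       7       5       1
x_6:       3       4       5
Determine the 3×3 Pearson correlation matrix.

Step 1 — column means:
  mean(A) = (6 + 8 + 3 + 5 + 7 + 3) / 6 = 32/6 = 5.3333
  mean(B) = (7 + 4 + 1 + 1 + 5 + 4) / 6 = 22/6 = 3.6667
  mean(C) = (5 + 2 + 3 + 8 + 1 + 5) / 6 = 24/6 = 4

Step 2 — sample variances and covariances s[i,j] = (1/(n-1)) · Σ_k (x_{k,i} - mean_i) · (x_{k,j} - mean_j), with n-1 = 5:
  s[A,A] = ((0.6667)·(0.6667) + (2.6667)·(2.6667) + (-2.3333)·(-2.3333) + (-0.3333)·(-0.3333) + (1.6667)·(1.6667) + (-2.3333)·(-2.3333)) / 5 = 21.3333/5 = 4.2667
  s[A,B] = ((0.6667)·(3.3333) + (2.6667)·(0.3333) + (-2.3333)·(-2.6667) + (-0.3333)·(-2.6667) + (1.6667)·(1.3333) + (-2.3333)·(0.3333)) / 5 = 11.6667/5 = 2.3333
  s[A,C] = ((0.6667)·(1) + (2.6667)·(-2) + (-2.3333)·(-1) + (-0.3333)·(4) + (1.6667)·(-3) + (-2.3333)·(1)) / 5 = -11/5 = -2.2
  s[B,B] = ((3.3333)·(3.3333) + (0.3333)·(0.3333) + (-2.6667)·(-2.6667) + (-2.6667)·(-2.6667) + (1.3333)·(1.3333) + (0.3333)·(0.3333)) / 5 = 27.3333/5 = 5.4667
  s[B,C] = ((3.3333)·(1) + (0.3333)·(-2) + (-2.6667)·(-1) + (-2.6667)·(4) + (1.3333)·(-3) + (0.3333)·(1)) / 5 = -9/5 = -1.8
  s[C,C] = ((1)·(1) + (-2)·(-2) + (-1)·(-1) + (4)·(4) + (-3)·(-3) + (1)·(1)) / 5 = 32/5 = 6.4
  Sample standard deviations s_i = √(s[i,i]):
  s(A) = √(4.2667) = 2.0656
  s(B) = √(5.4667) = 2.3381
  s(C) = √(6.4) = 2.5298

Step 3 — r_{ij} = s_{ij} / (s_i · s_j):
  r[A,A] = 1 (diagonal).
  r[A,B] = 2.3333 / (2.0656 · 2.3381) = 2.3333 / 4.8295 = 0.4831
  r[A,C] = -2.2 / (2.0656 · 2.5298) = -2.2 / 5.2256 = -0.421
  r[B,B] = 1 (diagonal).
  r[B,C] = -1.8 / (2.3381 · 2.5298) = -1.8 / 5.915 = -0.3043
  r[C,C] = 1 (diagonal).

R is symmetric with unit diagonal. Assembling:

R = [[1, 0.4831, -0.421],
 [0.4831, 1, -0.3043],
 [-0.421, -0.3043, 1]]


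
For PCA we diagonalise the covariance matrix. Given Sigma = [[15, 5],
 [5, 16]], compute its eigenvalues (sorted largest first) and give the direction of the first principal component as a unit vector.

Step 1 — characteristic polynomial of 2×2 Sigma:
  det(Sigma - λI) = λ² - trace · λ + det = 0.
  trace = 15 + 16 = 31, det = 15·16 - (5)² = 215.
Step 2 — discriminant:
  Δ = trace² - 4·det = 961 - 860 = 101.
Step 3 — eigenvalues:
  λ = (trace ± √Δ)/2 = (31 ± 10.0499)/2,
  λ_1 = 20.5249,  λ_2 = 10.4751.

Step 4 — unit eigenvector for λ_1: solve (Sigma - λ_1 I)v = 0. First row:
  (15 - 20.5249)·v_x + (5)·v_y = 0, i.e. (-5.5249)·v_x + (5)·v_y = 0,
  so v ∝ (b, λ_1 - a) = (5, 5.5249) = u.
  ||u|| = √((5)² + (5.5249)²) = √(55.5249) ≈ 7.4515,
  v_1 = u/||u|| ≈ (0.671, 0.7415) (||v_1|| = 1).

λ_1 = 20.5249,  λ_2 = 10.4751;  v_1 ≈ (0.671, 0.7415)


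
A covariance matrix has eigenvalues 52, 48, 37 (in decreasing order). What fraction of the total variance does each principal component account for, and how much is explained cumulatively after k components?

Step 1 — total variance = trace(Sigma) = Σ λ_i = 52 + 48 + 37 = 137.

Step 2 — fraction explained by component i = λ_i / Σ λ:
  PC1: 52/137 = 0.3796
  PC2: 48/137 = 0.3504
  PC3: 37/137 = 0.2701

Step 3 — cumulative fraction after k components = (λ_1 + ... + λ_k) / Σ λ:
  k = 1: 52/137 = 0.3796
  k = 2: (52 + 48)/137 = 100/137 = 0.7299
  k = 3: (52 + 48 + 37)/137 = 137/137 = 1

Summary (fraction, with percent):

explained: PC1 0.3796 (37.96%), PC2 0.3504 (35.04%), PC3 0.2701 (27.01%);  cumulative: 0.3796, 0.7299, 1


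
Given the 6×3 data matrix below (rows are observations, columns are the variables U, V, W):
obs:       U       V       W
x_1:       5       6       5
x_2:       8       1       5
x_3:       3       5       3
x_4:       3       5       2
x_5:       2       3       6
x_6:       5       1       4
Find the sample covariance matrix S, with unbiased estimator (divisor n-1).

Step 1 — column means:
  mean(U) = (5 + 8 + 3 + 3 + 2 + 5) / 6 = 26/6 = 4.3333
  mean(V) = (6 + 1 + 5 + 5 + 3 + 1) / 6 = 21/6 = 3.5
  mean(W) = (5 + 5 + 3 + 2 + 6 + 4) / 6 = 25/6 = 4.1667

Step 2 — sample covariance S[i,j] = (1/(n-1)) · Σ_k (x_{k,i} - mean_i) · (x_{k,j} - mean_j), with n-1 = 5.
  S[U,U] = ((0.6667)·(0.6667) + (3.6667)·(3.6667) + (-1.3333)·(-1.3333) + (-1.3333)·(-1.3333) + (-2.3333)·(-2.3333) + (0.6667)·(0.6667)) / 5 = 23.3333/5 = 4.6667
  S[U,V] = ((0.6667)·(2.5) + (3.6667)·(-2.5) + (-1.3333)·(1.5) + (-1.3333)·(1.5) + (-2.3333)·(-0.5) + (0.6667)·(-2.5)) / 5 = -12/5 = -2.4
  S[U,W] = ((0.6667)·(0.8333) + (3.6667)·(0.8333) + (-1.3333)·(-1.1667) + (-1.3333)·(-2.1667) + (-2.3333)·(1.8333) + (0.6667)·(-0.1667)) / 5 = 3.6667/5 = 0.7333
  S[V,V] = ((2.5)·(2.5) + (-2.5)·(-2.5) + (1.5)·(1.5) + (1.5)·(1.5) + (-0.5)·(-0.5) + (-2.5)·(-2.5)) / 5 = 23.5/5 = 4.7
  S[V,W] = ((2.5)·(0.8333) + (-2.5)·(0.8333) + (1.5)·(-1.1667) + (1.5)·(-2.1667) + (-0.5)·(1.8333) + (-2.5)·(-0.1667)) / 5 = -5.5/5 = -1.1
  S[W,W] = ((0.8333)·(0.8333) + (0.8333)·(0.8333) + (-1.1667)·(-1.1667) + (-2.1667)·(-2.1667) + (1.8333)·(1.8333) + (-0.1667)·(-0.1667)) / 5 = 10.8333/5 = 2.1667

S is symmetric (S[j,i] = S[i,j]). Assembling:

S = [[4.6667, -2.4, 0.7333],
 [-2.4, 4.7, -1.1],
 [0.7333, -1.1, 2.1667]]


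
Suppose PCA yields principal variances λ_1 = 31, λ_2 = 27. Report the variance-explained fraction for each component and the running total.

Step 1 — total variance = trace(Sigma) = Σ λ_i = 31 + 27 = 58.

Step 2 — fraction explained by component i = λ_i / Σ λ:
  PC1: 31/58 = 0.5345
  PC2: 27/58 = 0.4655

Step 3 — cumulative fraction after k components = (λ_1 + ... + λ_k) / Σ λ:
  k = 1: 31/58 = 0.5345
  k = 2: (31 + 27)/58 = 58/58 = 1

Summary (fraction, with percent):

explained: PC1 0.5345 (53.45%), PC2 0.4655 (46.55%);  cumulative: 0.5345, 1


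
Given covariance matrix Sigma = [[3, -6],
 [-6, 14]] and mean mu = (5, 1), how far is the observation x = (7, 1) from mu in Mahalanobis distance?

Step 1 — centre the observation: (x - mu) = (2, 0).

Step 2 — invert Sigma. det(Sigma) = 3·14 - (-6)² = 6.
  Sigma^{-1} = (1/det) · [[d, -b], [-b, a]] = [[2.3333, 1],
 [1, 0.5]].

Step 3 — form the quadratic (x - mu)^T · Sigma^{-1} · (x - mu):
  Sigma^{-1} · (x - mu) = (4.6667, 2).
  (x - mu)^T · [Sigma^{-1} · (x - mu)] = (2)·(4.6667) + (0)·(2) = 9.3333.

Step 4 — take square root: d = √(9.3333) ≈ 3.0551.

d(x, mu) = √(9.3333) ≈ 3.0551


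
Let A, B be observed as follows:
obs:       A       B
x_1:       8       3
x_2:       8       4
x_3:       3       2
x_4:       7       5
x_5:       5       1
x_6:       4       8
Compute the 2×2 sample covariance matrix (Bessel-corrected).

Step 1 — column means:
  mean(A) = (8 + 8 + 3 + 7 + 5 + 4) / 6 = 35/6 = 5.8333
  mean(B) = (3 + 4 + 2 + 5 + 1 + 8) / 6 = 23/6 = 3.8333

Step 2 — sample covariance S[i,j] = (1/(n-1)) · Σ_k (x_{k,i} - mean_i) · (x_{k,j} - mean_j), with n-1 = 5.
  S[A,A] = ((2.1667)·(2.1667) + (2.1667)·(2.1667) + (-2.8333)·(-2.8333) + (1.1667)·(1.1667) + (-0.8333)·(-0.8333) + (-1.8333)·(-1.8333)) / 5 = 22.8333/5 = 4.5667
  S[A,B] = ((2.1667)·(-0.8333) + (2.1667)·(0.1667) + (-2.8333)·(-1.8333) + (1.1667)·(1.1667) + (-0.8333)·(-2.8333) + (-1.8333)·(4.1667)) / 5 = -0.1667/5 = -0.0333
  S[B,B] = ((-0.8333)·(-0.8333) + (0.1667)·(0.1667) + (-1.8333)·(-1.8333) + (1.1667)·(1.1667) + (-2.8333)·(-2.8333) + (4.1667)·(4.1667)) / 5 = 30.8333/5 = 6.1667

S is symmetric (S[j,i] = S[i,j]). Assembling:

S = [[4.5667, -0.0333],
 [-0.0333, 6.1667]]


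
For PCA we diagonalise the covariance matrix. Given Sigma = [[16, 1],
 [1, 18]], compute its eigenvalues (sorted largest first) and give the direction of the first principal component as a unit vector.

Step 1 — characteristic polynomial of 2×2 Sigma:
  det(Sigma - λI) = λ² - trace · λ + det = 0.
  trace = 16 + 18 = 34, det = 16·18 - (1)² = 287.
Step 2 — discriminant:
  Δ = trace² - 4·det = 1156 - 1148 = 8.
Step 3 — eigenvalues:
  λ = (trace ± √Δ)/2 = (34 ± 2.8284)/2,
  λ_1 = 18.4142,  λ_2 = 15.5858.

Step 4 — unit eigenvector for λ_1: solve (Sigma - λ_1 I)v = 0. First row:
  (16 - 18.4142)·v_x + (1)·v_y = 0, i.e. (-2.4142)·v_x + (1)·v_y = 0,
  so v ∝ (b, λ_1 - a) = (1, 2.4142) = u.
  ||u|| = √((1)² + (2.4142)²) = √(6.8284) ≈ 2.6131,
  v_1 = u/||u|| ≈ (0.3827, 0.9239) (||v_1|| = 1).

λ_1 = 18.4142,  λ_2 = 15.5858;  v_1 ≈ (0.3827, 0.9239)


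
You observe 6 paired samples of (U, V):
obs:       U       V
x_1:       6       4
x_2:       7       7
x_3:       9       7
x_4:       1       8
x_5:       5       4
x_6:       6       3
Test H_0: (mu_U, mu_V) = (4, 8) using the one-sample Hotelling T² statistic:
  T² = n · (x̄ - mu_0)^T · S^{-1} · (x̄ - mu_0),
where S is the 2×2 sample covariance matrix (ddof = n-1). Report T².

Step 1 — sample mean vector:
  mean(U) = (6 + 7 + 9 + 1 + 5 + 6) / 6 = 34/6 = 5.6667
  mean(V) = (4 + 7 + 7 + 8 + 4 + 3) / 6 = 33/6 = 5.5
  x̄ = (5.6667, 5.5),  deviation x̄ - mu_0 = (5.6667, 5.5) - (4, 8) = (1.6667, -2.5).

Step 2 — sample covariance matrix, S[i,j] = (1/(n-1)) · Σ_k (x_{k,i} - mean_i) · (x_{k,j} - mean_j), divisor n-1 = 5:
  S[U,U] = ((0.3333)·(0.3333) + (1.3333)·(1.3333) + (3.3333)·(3.3333) + (-4.6667)·(-4.6667) + (-0.6667)·(-0.6667) + (0.3333)·(0.3333)) / 5 = 35.3333/5 = 7.0667
  S[U,V] = ((0.3333)·(-1.5) + (1.3333)·(1.5) + (3.3333)·(1.5) + (-4.6667)·(2.5) + (-0.6667)·(-1.5) + (0.3333)·(-2.5)) / 5 = -5/5 = -1
  S[V,V] = ((-1.5)·(-1.5) + (1.5)·(1.5) + (1.5)·(1.5) + (2.5)·(2.5) + (-1.5)·(-1.5) + (-2.5)·(-2.5)) / 5 = 21.5/5 = 4.3
  S = [[7.0667, -1],
 [-1, 4.3]].

Step 3 — invert S. det(S) = 7.0667·4.3 - (-1)² = 29.3867.
  S^{-1} = (1/det) · [[d, -b], [-b, a]] = [[0.1463, 0.034],
 [0.034, 0.2405]].

Step 4 — quadratic form (x̄ - mu_0)^T · S^{-1} · (x̄ - mu_0):
  S^{-1} · (x̄ - mu_0) = (0.1588, -0.5445),
  (x̄ - mu_0)^T · [...] = (1.6667)·(0.1588) + (-2.5)·(-0.5445) = 1.6258.

Step 5 — scale by n: T² = 6 · 1.6258 = 9.755.

T² ≈ 9.755


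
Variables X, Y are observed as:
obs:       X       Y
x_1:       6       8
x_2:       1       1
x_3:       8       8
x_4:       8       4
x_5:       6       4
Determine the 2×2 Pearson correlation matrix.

Step 1 — column means:
  mean(X) = (6 + 1 + 8 + 8 + 6) / 5 = 29/5 = 5.8
  mean(Y) = (8 + 1 + 8 + 4 + 4) / 5 = 25/5 = 5

Step 2 — sample variances and covariances s[i,j] = (1/(n-1)) · Σ_k (x_{k,i} - mean_i) · (x_{k,j} - mean_j), with n-1 = 4:
  s[X,X] = ((0.2)·(0.2) + (-4.8)·(-4.8) + (2.2)·(2.2) + (2.2)·(2.2) + (0.2)·(0.2)) / 4 = 32.8/4 = 8.2
  s[X,Y] = ((0.2)·(3) + (-4.8)·(-4) + (2.2)·(3) + (2.2)·(-1) + (0.2)·(-1)) / 4 = 24/4 = 6
  s[Y,Y] = ((3)·(3) + (-4)·(-4) + (3)·(3) + (-1)·(-1) + (-1)·(-1)) / 4 = 36/4 = 9
  Sample standard deviations s_i = √(s[i,i]):
  s(X) = √(8.2) = 2.8636
  s(Y) = √(9) = 3

Step 3 — r_{ij} = s_{ij} / (s_i · s_j):
  r[X,X] = 1 (diagonal).
  r[X,Y] = 6 / (2.8636 · 3) = 6 / 8.5907 = 0.6984
  r[Y,Y] = 1 (diagonal).

R is symmetric with unit diagonal. Assembling:

R = [[1, 0.6984],
 [0.6984, 1]]


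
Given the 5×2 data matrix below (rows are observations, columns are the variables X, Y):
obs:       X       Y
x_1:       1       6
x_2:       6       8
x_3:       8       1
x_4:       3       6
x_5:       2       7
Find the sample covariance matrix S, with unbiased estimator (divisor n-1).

Step 1 — column means:
  mean(X) = (1 + 6 + 8 + 3 + 2) / 5 = 20/5 = 4
  mean(Y) = (6 + 8 + 1 + 6 + 7) / 5 = 28/5 = 5.6

Step 2 — sample covariance S[i,j] = (1/(n-1)) · Σ_k (x_{k,i} - mean_i) · (x_{k,j} - mean_j), with n-1 = 4.
  S[X,X] = ((-3)·(-3) + (2)·(2) + (4)·(4) + (-1)·(-1) + (-2)·(-2)) / 4 = 34/4 = 8.5
  S[X,Y] = ((-3)·(0.4) + (2)·(2.4) + (4)·(-4.6) + (-1)·(0.4) + (-2)·(1.4)) / 4 = -18/4 = -4.5
  S[Y,Y] = ((0.4)·(0.4) + (2.4)·(2.4) + (-4.6)·(-4.6) + (0.4)·(0.4) + (1.4)·(1.4)) / 4 = 29.2/4 = 7.3

S is symmetric (S[j,i] = S[i,j]). Assembling:

S = [[8.5, -4.5],
 [-4.5, 7.3]]


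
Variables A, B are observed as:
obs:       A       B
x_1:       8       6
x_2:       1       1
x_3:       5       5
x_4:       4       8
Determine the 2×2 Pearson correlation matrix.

Step 1 — column means:
  mean(A) = (8 + 1 + 5 + 4) / 4 = 18/4 = 4.5
  mean(B) = (6 + 1 + 5 + 8) / 4 = 20/4 = 5

Step 2 — sample variances and covariances s[i,j] = (1/(n-1)) · Σ_k (x_{k,i} - mean_i) · (x_{k,j} - mean_j), with n-1 = 3:
  s[A,A] = ((3.5)·(3.5) + (-3.5)·(-3.5) + (0.5)·(0.5) + (-0.5)·(-0.5)) / 3 = 25/3 = 8.3333
  s[A,B] = ((3.5)·(1) + (-3.5)·(-4) + (0.5)·(0) + (-0.5)·(3)) / 3 = 16/3 = 5.3333
  s[B,B] = ((1)·(1) + (-4)·(-4) + (0)·(0) + (3)·(3)) / 3 = 26/3 = 8.6667
  Sample standard deviations s_i = √(s[i,i]):
  s(A) = √(8.3333) = 2.8868
  s(B) = √(8.6667) = 2.9439

Step 3 — r_{ij} = s_{ij} / (s_i · s_j):
  r[A,A] = 1 (diagonal).
  r[A,B] = 5.3333 / (2.8868 · 2.9439) = 5.3333 / 8.4984 = 0.6276
  r[B,B] = 1 (diagonal).

R is symmetric with unit diagonal. Assembling:

R = [[1, 0.6276],
 [0.6276, 1]]


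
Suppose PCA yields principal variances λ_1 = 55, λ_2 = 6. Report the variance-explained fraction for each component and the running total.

Step 1 — total variance = trace(Sigma) = Σ λ_i = 55 + 6 = 61.

Step 2 — fraction explained by component i = λ_i / Σ λ:
  PC1: 55/61 = 0.9016
  PC2: 6/61 = 0.0984

Step 3 — cumulative fraction after k components = (λ_1 + ... + λ_k) / Σ λ:
  k = 1: 55/61 = 0.9016
  k = 2: (55 + 6)/61 = 61/61 = 1

Summary (fraction, with percent):

explained: PC1 0.9016 (90.16%), PC2 0.0984 (9.84%);  cumulative: 0.9016, 1


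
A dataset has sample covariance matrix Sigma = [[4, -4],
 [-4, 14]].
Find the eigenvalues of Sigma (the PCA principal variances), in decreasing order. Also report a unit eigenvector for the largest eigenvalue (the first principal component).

Step 1 — characteristic polynomial of 2×2 Sigma:
  det(Sigma - λI) = λ² - trace · λ + det = 0.
  trace = 4 + 14 = 18, det = 4·14 - (-4)² = 40.
Step 2 — discriminant:
  Δ = trace² - 4·det = 324 - 160 = 164.
Step 3 — eigenvalues:
  λ = (trace ± √Δ)/2 = (18 ± 12.8062)/2,
  λ_1 = 15.4031,  λ_2 = 2.5969.

Step 4 — unit eigenvector for λ_1: solve (Sigma - λ_1 I)v = 0. First row:
  (4 - 15.4031)·v_x + (-4)·v_y = 0, i.e. (-11.4031)·v_x + (-4)·v_y = 0,
  so v ∝ (b, λ_1 - a) = (-4, 11.4031); multiply by -1 so the first entry is positive: u = (4, -11.4031).
  ||u|| = √((4)² + (-11.4031)²) = √(146.0312) ≈ 12.0843,
  v_1 = u/||u|| ≈ (0.331, -0.9436) (||v_1|| = 1).

λ_1 = 15.4031,  λ_2 = 2.5969;  v_1 ≈ (0.331, -0.9436)


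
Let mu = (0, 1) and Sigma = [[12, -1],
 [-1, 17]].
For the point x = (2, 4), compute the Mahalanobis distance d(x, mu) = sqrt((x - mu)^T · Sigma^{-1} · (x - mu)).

Step 1 — centre the observation: (x - mu) = (2, 3).

Step 2 — invert Sigma. det(Sigma) = 12·17 - (-1)² = 203.
  Sigma^{-1} = (1/det) · [[d, -b], [-b, a]] = [[0.0837, 0.0049],
 [0.0049, 0.0591]].

Step 3 — form the quadratic (x - mu)^T · Sigma^{-1} · (x - mu):
  Sigma^{-1} · (x - mu) = (0.1823, 0.1872).
  (x - mu)^T · [Sigma^{-1} · (x - mu)] = (2)·(0.1823) + (3)·(0.1872) = 0.9261.

Step 4 — take square root: d = √(0.9261) ≈ 0.9623.

d(x, mu) = √(0.9261) ≈ 0.9623


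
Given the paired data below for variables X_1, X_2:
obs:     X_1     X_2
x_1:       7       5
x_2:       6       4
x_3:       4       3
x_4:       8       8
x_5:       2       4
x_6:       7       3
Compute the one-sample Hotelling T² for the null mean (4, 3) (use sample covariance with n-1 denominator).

Step 1 — sample mean vector:
  mean(X_1) = (7 + 6 + 4 + 8 + 2 + 7) / 6 = 34/6 = 5.6667
  mean(X_2) = (5 + 4 + 3 + 8 + 4 + 3) / 6 = 27/6 = 4.5
  x̄ = (5.6667, 4.5),  deviation x̄ - mu_0 = (5.6667, 4.5) - (4, 3) = (1.6667, 1.5).

Step 2 — sample covariance matrix, S[i,j] = (1/(n-1)) · Σ_k (x_{k,i} - mean_i) · (x_{k,j} - mean_j), divisor n-1 = 5:
  S[X_1,X_1] = ((1.3333)·(1.3333) + (0.3333)·(0.3333) + (-1.6667)·(-1.6667) + (2.3333)·(2.3333) + (-3.6667)·(-3.6667) + (1.3333)·(1.3333)) / 5 = 25.3333/5 = 5.0667
  S[X_1,X_2] = ((1.3333)·(0.5) + (0.3333)·(-0.5) + (-1.6667)·(-1.5) + (2.3333)·(3.5) + (-3.6667)·(-0.5) + (1.3333)·(-1.5)) / 5 = 11/5 = 2.2
  S[X_2,X_2] = ((0.5)·(0.5) + (-0.5)·(-0.5) + (-1.5)·(-1.5) + (3.5)·(3.5) + (-0.5)·(-0.5) + (-1.5)·(-1.5)) / 5 = 17.5/5 = 3.5
  S = [[5.0667, 2.2],
 [2.2, 3.5]].

Step 3 — invert S. det(S) = 5.0667·3.5 - (2.2)² = 12.8933.
  S^{-1} = (1/det) · [[d, -b], [-b, a]] = [[0.2715, -0.1706],
 [-0.1706, 0.393]].

Step 4 — quadratic form (x̄ - mu_0)^T · S^{-1} · (x̄ - mu_0):
  S^{-1} · (x̄ - mu_0) = (0.1965, 0.3051),
  (x̄ - mu_0)^T · [...] = (1.6667)·(0.1965) + (1.5)·(0.3051) = 0.7851.

Step 5 — scale by n: T² = 6 · 0.7851 = 4.7104.

T² ≈ 4.7104


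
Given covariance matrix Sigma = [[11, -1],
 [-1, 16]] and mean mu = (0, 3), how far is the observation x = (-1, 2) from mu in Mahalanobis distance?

Step 1 — centre the observation: (x - mu) = (-1, -1).

Step 2 — invert Sigma. det(Sigma) = 11·16 - (-1)² = 175.
  Sigma^{-1} = (1/det) · [[d, -b], [-b, a]] = [[0.0914, 0.0057],
 [0.0057, 0.0629]].

Step 3 — form the quadratic (x - mu)^T · Sigma^{-1} · (x - mu):
  Sigma^{-1} · (x - mu) = (-0.0971, -0.0686).
  (x - mu)^T · [Sigma^{-1} · (x - mu)] = (-1)·(-0.0971) + (-1)·(-0.0686) = 0.1657.

Step 4 — take square root: d = √(0.1657) ≈ 0.4071.

d(x, mu) = √(0.1657) ≈ 0.4071


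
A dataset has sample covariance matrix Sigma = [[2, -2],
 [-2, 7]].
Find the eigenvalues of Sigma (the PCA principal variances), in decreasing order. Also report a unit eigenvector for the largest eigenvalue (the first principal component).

Step 1 — characteristic polynomial of 2×2 Sigma:
  det(Sigma - λI) = λ² - trace · λ + det = 0.
  trace = 2 + 7 = 9, det = 2·7 - (-2)² = 10.
Step 2 — discriminant:
  Δ = trace² - 4·det = 81 - 40 = 41.
Step 3 — eigenvalues:
  λ = (trace ± √Δ)/2 = (9 ± 6.4031)/2,
  λ_1 = 7.7016,  λ_2 = 1.2984.

Step 4 — unit eigenvector for λ_1: solve (Sigma - λ_1 I)v = 0. First row:
  (2 - 7.7016)·v_x + (-2)·v_y = 0, i.e. (-5.7016)·v_x + (-2)·v_y = 0,
  so v ∝ (b, λ_1 - a) = (-2, 5.7016); multiply by -1 so the first entry is positive: u = (2, -5.7016).
  ||u|| = √((2)² + (-5.7016)²) = √(36.5078) ≈ 6.0422,
  v_1 = u/||u|| ≈ (0.331, -0.9436) (||v_1|| = 1).

λ_1 = 7.7016,  λ_2 = 1.2984;  v_1 ≈ (0.331, -0.9436)


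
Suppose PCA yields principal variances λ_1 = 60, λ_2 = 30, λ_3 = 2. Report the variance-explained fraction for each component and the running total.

Step 1 — total variance = trace(Sigma) = Σ λ_i = 60 + 30 + 2 = 92.

Step 2 — fraction explained by component i = λ_i / Σ λ:
  PC1: 60/92 = 0.6522
  PC2: 30/92 = 0.3261
  PC3: 2/92 = 0.0217

Step 3 — cumulative fraction after k components = (λ_1 + ... + λ_k) / Σ λ:
  k = 1: 60/92 = 0.6522
  k = 2: (60 + 30)/92 = 90/92 = 0.9783
  k = 3: (60 + 30 + 2)/92 = 92/92 = 1

Summary (fraction, with percent):

explained: PC1 0.6522 (65.22%), PC2 0.3261 (32.61%), PC3 0.0217 (2.17%);  cumulative: 0.6522, 0.9783, 1
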